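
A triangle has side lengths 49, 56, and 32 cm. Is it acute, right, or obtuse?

Compare the square of the longest side to the sum of squares of the other two: 32² + 49² = 3425 > 3136 = 56².

acute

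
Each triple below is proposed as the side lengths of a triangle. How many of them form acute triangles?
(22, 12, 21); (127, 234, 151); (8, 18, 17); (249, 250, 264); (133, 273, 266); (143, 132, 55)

(22,12,21): 12²+21² = 585 > 484 = 22² → acute
(127,234,151): 127²+151² = 38930 < 54756 = 234² → obtuse
(8,18,17): 8²+17² = 353 > 324 = 18² → acute
(249,250,264): 249²+250² = 124501 > 69696 = 264² → acute
(133,273,266): 133²+266² = 88445 > 74529 = 273² → acute
(143,132,55): 55²+132² = 20449 = 143² → right
4 of the 6 are acute.

4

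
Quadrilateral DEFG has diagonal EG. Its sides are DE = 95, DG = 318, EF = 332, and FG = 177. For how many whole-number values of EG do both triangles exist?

189

From triangle DEG: 223 < EG < 413.
From triangle FEG: 155 < EG < 509.
Intersection: 223 < EG < 413, so integers 224 through 412: 189 values.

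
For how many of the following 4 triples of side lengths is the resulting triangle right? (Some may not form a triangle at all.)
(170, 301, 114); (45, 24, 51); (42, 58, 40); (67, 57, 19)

2

(170,301,114): 114+170 ≤ 301, not a triangle
(45,24,51): 24²+45² = 2601 = 51² → right
(42,58,40): 40²+42² = 3364 = 58² → right
(67,57,19): 19²+57² = 3610 < 4489 = 67² → obtuse
2 of the 4 are right.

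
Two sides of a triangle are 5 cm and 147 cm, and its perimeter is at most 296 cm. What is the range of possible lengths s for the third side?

142 < s ≤ 144

Triangle inequality alone gives 142 < s < 152.
The perimeter condition gives s ≤ 296 − 5 − 147 = 144.
Intersecting the two: 142 < s ≤ 144.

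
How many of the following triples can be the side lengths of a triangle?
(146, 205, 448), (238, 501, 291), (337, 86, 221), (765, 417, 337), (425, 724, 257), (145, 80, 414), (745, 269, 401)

1

(146,205,448): 146+205 ≤ 448 → not valid
(238,291,501): 238+291 > 501 → valid
(86,221,337): 86+221 ≤ 337 → not valid
(337,417,765): 337+417 ≤ 765 → not valid
(257,425,724): 257+425 ≤ 724 → not valid
(80,145,414): 80+145 ≤ 414 → not valid
(269,401,745): 269+401 ≤ 745 → not valid
1 of the 7 triples forms a triangle.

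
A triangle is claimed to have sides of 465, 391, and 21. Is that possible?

No

The longest side is 465, but the other two sum to only 412.
412 < 465, so the triangle inequality fails.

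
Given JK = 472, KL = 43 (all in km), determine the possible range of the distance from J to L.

By the triangle inequality, |472 − 43| ≤ JL ≤ 472 + 43.

429 ≤ JL ≤ 515 km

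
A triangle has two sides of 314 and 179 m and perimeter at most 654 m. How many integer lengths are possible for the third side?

26

Triangle inequality: 135 < x < 493. Perimeter ≤ 654 gives x ≤ 654 − 314 − 179 = 161.
So 135 < x ≤ 161; integers 136 through 161: 26 values.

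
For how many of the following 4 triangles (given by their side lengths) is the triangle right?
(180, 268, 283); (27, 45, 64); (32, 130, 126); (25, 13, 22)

(180,268,283): 180²+268² = 104224 > 80089 = 283² → acute
(27,45,64): 27²+45² = 2754 < 4096 = 64² → obtuse
(32,130,126): 32²+126² = 16900 = 130² → right
(25,13,22): 13²+22² = 653 > 625 = 25² → acute
1 of the 4 is right.

1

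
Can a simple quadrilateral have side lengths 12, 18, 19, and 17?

Yes

A quadrilateral exists iff every side is shorter than the sum of the others — equivalently, the longest side is less than the sum of the rest.
Longest side 19 < 47 (sum of the remaining 3), so yes.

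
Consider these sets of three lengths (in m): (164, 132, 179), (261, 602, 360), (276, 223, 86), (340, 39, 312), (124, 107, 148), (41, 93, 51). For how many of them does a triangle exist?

5

(132,164,179): 132+164 > 179 → valid
(261,360,602): 261+360 > 602 → valid
(86,223,276): 86+223 > 276 → valid
(39,312,340): 39+312 > 340 → valid
(107,124,148): 107+124 > 148 → valid
(41,51,93): 41+51 ≤ 93 → not valid
5 of the 6 triples form a triangle.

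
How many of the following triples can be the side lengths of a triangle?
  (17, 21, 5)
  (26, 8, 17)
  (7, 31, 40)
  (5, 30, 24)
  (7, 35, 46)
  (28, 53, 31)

(5,17,21): 5+17 > 21 → valid
(8,17,26): 8+17 ≤ 26 → not valid
(7,31,40): 7+31 ≤ 40 → not valid
(5,24,30): 5+24 ≤ 30 → not valid
(7,35,46): 7+35 ≤ 46 → not valid
(28,31,53): 28+31 > 53 → valid
2 of the 6 triples form a triangle.

2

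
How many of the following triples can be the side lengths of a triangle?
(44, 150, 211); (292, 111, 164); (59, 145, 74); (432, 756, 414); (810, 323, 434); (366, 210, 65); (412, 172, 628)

(44,150,211): 44+150 ≤ 211 → not valid
(111,164,292): 111+164 ≤ 292 → not valid
(59,74,145): 59+74 ≤ 145 → not valid
(414,432,756): 414+432 > 756 → valid
(323,434,810): 323+434 ≤ 810 → not valid
(65,210,366): 65+210 ≤ 366 → not valid
(172,412,628): 172+412 ≤ 628 → not valid
1 of the 7 triples forms a triangle.

1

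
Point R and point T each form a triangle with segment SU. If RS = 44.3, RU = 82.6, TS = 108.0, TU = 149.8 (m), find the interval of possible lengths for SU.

41.8 < SU < 126.9

From triangle RSU: |44.3 − 82.6| < SU < 44.3 + 82.6, i.e. 38.3 < SU < 126.9.
From triangle TSU: 41.8 < SU < 257.8.
Both must hold, so SU lies in the intersection.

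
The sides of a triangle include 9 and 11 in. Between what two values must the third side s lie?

2 < s < 20 (in)

By the triangle inequality, s must be less than 9 + 11 = 20 and greater than |9 − 11| = 2.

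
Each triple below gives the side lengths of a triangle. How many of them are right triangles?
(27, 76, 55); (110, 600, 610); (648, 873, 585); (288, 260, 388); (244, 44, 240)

4

(27,76,55): 27²+55² = 3754 < 5776 = 76² → obtuse
(110,600,610): 110²+600² = 372100 = 610² → right
(648,873,585): 585²+648² = 762129 = 873² → right
(288,260,388): 260²+288² = 150544 = 388² → right
(244,44,240): 44²+240² = 59536 = 244² → right
4 of the 5 are right.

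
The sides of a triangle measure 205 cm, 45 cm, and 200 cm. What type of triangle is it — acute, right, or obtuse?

right

Compare the square of the longest side to the sum of squares of the other two: 45² + 200² = 42025 = 205².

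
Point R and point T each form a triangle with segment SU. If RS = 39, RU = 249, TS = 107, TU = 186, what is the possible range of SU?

From triangle RSU: |39 − 249| < SU < 39 + 249, i.e. 210 < SU < 288.
From triangle TSU: 79 < SU < 293.
Both must hold, so SU lies in the intersection.

210 < SU < 288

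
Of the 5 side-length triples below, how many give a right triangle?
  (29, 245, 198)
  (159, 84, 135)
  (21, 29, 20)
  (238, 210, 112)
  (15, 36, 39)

(29,245,198): 29+198 ≤ 245, not a triangle
(159,84,135): 84²+135² = 25281 = 159² → right
(21,29,20): 20²+21² = 841 = 29² → right
(238,210,112): 112²+210² = 56644 = 238² → right
(15,36,39): 15²+36² = 1521 = 39² → right
4 of the 5 are right.

4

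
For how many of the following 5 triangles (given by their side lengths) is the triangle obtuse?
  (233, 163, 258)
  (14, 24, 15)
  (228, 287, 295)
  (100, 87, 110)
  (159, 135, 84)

1

(233,163,258): 163²+233² = 80858 > 66564 = 258² → acute
(14,24,15): 14²+15² = 421 < 576 = 24² → obtuse
(228,287,295): 228²+287² = 134353 > 87025 = 295² → acute
(100,87,110): 87²+100² = 17569 > 12100 = 110² → acute
(159,135,84): 84²+135² = 25281 = 159² → right
1 of the 5 is obtuse.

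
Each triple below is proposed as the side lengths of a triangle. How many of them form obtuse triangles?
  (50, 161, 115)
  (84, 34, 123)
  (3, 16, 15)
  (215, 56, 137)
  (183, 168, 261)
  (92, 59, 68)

4

(50,161,115): 50²+115² = 15725 < 25921 = 161² → obtuse
(84,34,123): 34+84 ≤ 123, not a triangle
(3,16,15): 3²+15² = 234 < 256 = 16² → obtuse
(215,56,137): 56+137 ≤ 215, not a triangle
(183,168,261): 168²+183² = 61713 < 68121 = 261² → obtuse
(92,59,68): 59²+68² = 8105 < 8464 = 92² → obtuse
4 of the 6 are obtuse.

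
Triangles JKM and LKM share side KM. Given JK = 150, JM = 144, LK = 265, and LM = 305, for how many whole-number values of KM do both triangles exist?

253

From triangle JKM: 6 < KM < 294.
From triangle LKM: 40 < KM < 570.
Intersection: 40 < KM < 294, so integers 41 through 293: 253 values.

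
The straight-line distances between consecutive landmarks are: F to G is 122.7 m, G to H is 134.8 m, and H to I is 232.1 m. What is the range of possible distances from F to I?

0 ≤ FI ≤ 489.6 m

The maximum is all hops collinear in one direction: 122.7 + 134.8 + 232.1 = 489.6.
The longest hop is 232.1; the others sum to 257.5. Since 232.1 ≤ 257.5, the path can fold back on itself completely, so the minimum distance is 0.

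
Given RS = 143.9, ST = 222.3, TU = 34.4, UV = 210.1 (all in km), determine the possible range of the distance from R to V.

The maximum is all hops collinear in one direction: 143.9 + 222.3 + 34.4 + 210.1 = 610.7.
The longest hop is 222.3; the others sum to 388.4. Since 222.3 ≤ 388.4, the path can fold back on itself completely, so the minimum distance is 0.

0 ≤ RV ≤ 610.7 km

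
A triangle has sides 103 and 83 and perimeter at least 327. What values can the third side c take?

141 ≤ c < 186

Triangle inequality alone gives 20 < c < 186.
The perimeter condition gives c ≥ 327 − 103 − 83 = 141.
Intersecting the two: 141 ≤ c < 186.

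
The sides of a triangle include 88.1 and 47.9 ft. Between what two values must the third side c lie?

40.2 < c < 136.0 (ft)

By the triangle inequality, c must be less than 88.1 + 47.9 = 136.0 and greater than |88.1 − 47.9| = 40.2.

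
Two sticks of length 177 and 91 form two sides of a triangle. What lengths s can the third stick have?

By the triangle inequality, s must be less than 177 + 91 = 268 and greater than |177 − 91| = 86.

86 < s < 268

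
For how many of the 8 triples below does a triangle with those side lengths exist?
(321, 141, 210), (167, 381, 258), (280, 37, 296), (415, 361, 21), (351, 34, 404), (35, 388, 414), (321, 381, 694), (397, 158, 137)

5

(141,210,321): 141+210 > 321 → valid
(167,258,381): 167+258 > 381 → valid
(37,280,296): 37+280 > 296 → valid
(21,361,415): 21+361 ≤ 415 → not valid
(34,351,404): 34+351 ≤ 404 → not valid
(35,388,414): 35+388 > 414 → valid
(321,381,694): 321+381 > 694 → valid
(137,158,397): 137+158 ≤ 397 → not valid
5 of the 8 triples form a triangle.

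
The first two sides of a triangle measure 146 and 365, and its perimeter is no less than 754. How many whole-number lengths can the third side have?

268

Triangle inequality: 219 < x < 511. Perimeter ≥ 754 gives x ≥ 754 − 146 − 365 = 243.
So 243 ≤ x < 511; integers 243 through 510: 268 values.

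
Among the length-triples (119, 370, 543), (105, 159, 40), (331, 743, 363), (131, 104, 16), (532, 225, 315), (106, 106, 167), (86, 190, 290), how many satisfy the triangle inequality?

2

(119,370,543): 119+370 ≤ 543 → not valid
(40,105,159): 40+105 ≤ 159 → not valid
(331,363,743): 331+363 ≤ 743 → not valid
(16,104,131): 16+104 ≤ 131 → not valid
(225,315,532): 225+315 > 532 → valid
(106,106,167): 106+106 > 167 → valid
(86,190,290): 86+190 ≤ 290 → not valid
2 of the 7 triples form a triangle.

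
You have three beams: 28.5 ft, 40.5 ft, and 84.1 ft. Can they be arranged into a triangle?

No

The longest side is 84.1, but the other two sum to only 69.0.
69.0 < 84.1, so the triangle inequality fails.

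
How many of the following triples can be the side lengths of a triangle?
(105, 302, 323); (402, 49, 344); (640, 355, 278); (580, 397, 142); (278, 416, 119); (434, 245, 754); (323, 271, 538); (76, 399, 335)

3

(105,302,323): 105+302 > 323 → valid
(49,344,402): 49+344 ≤ 402 → not valid
(278,355,640): 278+355 ≤ 640 → not valid
(142,397,580): 142+397 ≤ 580 → not valid
(119,278,416): 119+278 ≤ 416 → not valid
(245,434,754): 245+434 ≤ 754 → not valid
(271,323,538): 271+323 > 538 → valid
(76,335,399): 76+335 > 399 → valid
3 of the 8 triples form a triangle.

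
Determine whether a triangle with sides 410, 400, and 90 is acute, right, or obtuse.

Compare the square of the longest side to the sum of squares of the other two: 90² + 400² = 168100 = 410².

right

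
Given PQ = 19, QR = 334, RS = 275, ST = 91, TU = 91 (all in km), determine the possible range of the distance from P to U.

The maximum is all hops collinear in one direction: 19 + 334 + 275 + 91 + 91 = 810.
The longest hop is 334; the others sum to 476. Since 334 ≤ 476, the path can fold back on itself completely, so the minimum distance is 0.

0 ≤ PU ≤ 810 km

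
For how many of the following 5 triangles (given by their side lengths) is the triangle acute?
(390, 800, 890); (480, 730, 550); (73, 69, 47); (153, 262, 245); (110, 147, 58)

2

(390,800,890): 390²+800² = 792100 = 890² → right
(480,730,550): 480²+550² = 532900 = 730² → right
(73,69,47): 47²+69² = 6970 > 5329 = 73² → acute
(153,262,245): 153²+245² = 83434 > 68644 = 262² → acute
(110,147,58): 58²+110² = 15464 < 21609 = 147² → obtuse
2 of the 5 are acute.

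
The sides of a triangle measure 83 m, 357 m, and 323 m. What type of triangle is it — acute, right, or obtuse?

Compare the square of the longest side to the sum of squares of the other two: 83² + 323² = 111218 < 127449 = 357².

obtuse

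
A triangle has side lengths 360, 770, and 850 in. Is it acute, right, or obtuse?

Compare the square of the longest side to the sum of squares of the other two: 360² + 770² = 722500 = 850².

right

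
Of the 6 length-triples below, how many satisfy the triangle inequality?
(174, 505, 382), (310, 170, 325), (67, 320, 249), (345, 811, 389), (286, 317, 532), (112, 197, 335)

(174,382,505): 174+382 > 505 → valid
(170,310,325): 170+310 > 325 → valid
(67,249,320): 67+249 ≤ 320 → not valid
(345,389,811): 345+389 ≤ 811 → not valid
(286,317,532): 286+317 > 532 → valid
(112,197,335): 112+197 ≤ 335 → not valid
3 of the 6 triples form a triangle.

3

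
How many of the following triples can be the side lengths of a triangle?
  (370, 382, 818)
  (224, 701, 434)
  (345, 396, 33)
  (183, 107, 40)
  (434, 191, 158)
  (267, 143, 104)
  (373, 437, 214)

1

(370,382,818): 370+382 ≤ 818 → not valid
(224,434,701): 224+434 ≤ 701 → not valid
(33,345,396): 33+345 ≤ 396 → not valid
(40,107,183): 40+107 ≤ 183 → not valid
(158,191,434): 158+191 ≤ 434 → not valid
(104,143,267): 104+143 ≤ 267 → not valid
(214,373,437): 214+373 > 437 → valid
1 of the 7 triples forms a triangle.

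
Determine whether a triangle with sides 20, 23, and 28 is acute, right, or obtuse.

Compare the square of the longest side to the sum of squares of the other two: 20² + 23² = 929 > 784 = 28².

acute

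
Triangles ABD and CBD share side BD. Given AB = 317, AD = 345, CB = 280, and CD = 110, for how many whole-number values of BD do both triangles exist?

From triangle ABD: 28 < BD < 662.
From triangle CBD: 170 < BD < 390.
Intersection: 170 < BD < 390, so integers 171 through 389: 219 values.

219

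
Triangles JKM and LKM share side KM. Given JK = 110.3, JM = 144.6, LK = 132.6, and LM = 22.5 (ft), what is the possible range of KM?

110.1 < KM < 155.1

From triangle JKM: |110.3 − 144.6| < KM < 110.3 + 144.6, i.e. 34.3 < KM < 254.9.
From triangle LKM: 110.1 < KM < 155.1.
Both must hold, so KM lies in the intersection.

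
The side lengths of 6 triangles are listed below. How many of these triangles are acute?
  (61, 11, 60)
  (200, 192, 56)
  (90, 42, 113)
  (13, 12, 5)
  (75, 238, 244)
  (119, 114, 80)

2

(61,11,60): 11²+60² = 3721 = 61² → right
(200,192,56): 56²+192² = 40000 = 200² → right
(90,42,113): 42²+90² = 9864 < 12769 = 113² → obtuse
(13,12,5): 5²+12² = 169 = 13² → right
(75,238,244): 75²+238² = 62269 > 59536 = 244² → acute
(119,114,80): 80²+114² = 19396 > 14161 = 119² → acute
2 of the 6 are acute.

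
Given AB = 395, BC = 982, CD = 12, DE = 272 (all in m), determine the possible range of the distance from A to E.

303 ≤ AE ≤ 1661 m

The maximum is all hops collinear in one direction: 395 + 982 + 12 + 272 = 1661.
The longest hop is 982; the others sum to 679. Folding the others back against it leaves at least 982 − 679 = 303.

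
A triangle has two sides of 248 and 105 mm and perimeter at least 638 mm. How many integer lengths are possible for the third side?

Triangle inequality: 143 < x < 353. Perimeter ≥ 638 gives x ≥ 638 − 248 − 105 = 285.
So 285 ≤ x < 353; integers 285 through 352: 68 values.

68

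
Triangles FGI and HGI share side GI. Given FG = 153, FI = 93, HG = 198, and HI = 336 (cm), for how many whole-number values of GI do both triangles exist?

From triangle FGI: 60 < GI < 246.
From triangle HGI: 138 < GI < 534.
Intersection: 138 < GI < 246, so integers 139 through 245: 107 values.

107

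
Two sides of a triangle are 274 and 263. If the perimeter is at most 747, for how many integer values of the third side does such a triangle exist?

199

Triangle inequality: 11 < x < 537. Perimeter ≤ 747 gives x ≤ 747 − 274 − 263 = 210.
So 11 < x ≤ 210; integers 12 through 210: 199 values.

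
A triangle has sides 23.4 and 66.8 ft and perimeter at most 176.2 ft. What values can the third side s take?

Triangle inequality alone gives 43.4 < s < 90.2.
The perimeter condition gives s ≤ 176.2 − 23.4 − 66.8 = 86.0.
Intersecting the two: 43.4 < s ≤ 86.0.

43.4 < s ≤ 86.0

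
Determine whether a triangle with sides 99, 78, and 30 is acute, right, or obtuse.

obtuse

Compare the square of the longest side to the sum of squares of the other two: 30² + 78² = 6984 < 9801 = 99².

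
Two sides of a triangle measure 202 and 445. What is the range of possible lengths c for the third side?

By the triangle inequality, c must be less than 202 + 445 = 647 and greater than |202 − 445| = 243.

243 < c < 647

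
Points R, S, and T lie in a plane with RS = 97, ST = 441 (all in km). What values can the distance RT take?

344 ≤ RT ≤ 538 km

By the triangle inequality, |97 − 441| ≤ RT ≤ 97 + 441.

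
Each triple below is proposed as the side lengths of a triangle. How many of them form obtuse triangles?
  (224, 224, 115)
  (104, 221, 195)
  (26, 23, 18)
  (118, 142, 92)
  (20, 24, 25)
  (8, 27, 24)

(224,224,115): 115²+224² = 63401 > 50176 = 224² → acute
(104,221,195): 104²+195² = 48841 = 221² → right
(26,23,18): 18²+23² = 853 > 676 = 26² → acute
(118,142,92): 92²+118² = 22388 > 20164 = 142² → acute
(20,24,25): 20²+24² = 976 > 625 = 25² → acute
(8,27,24): 8²+24² = 640 < 729 = 27² → obtuse
1 of the 6 is obtuse.

1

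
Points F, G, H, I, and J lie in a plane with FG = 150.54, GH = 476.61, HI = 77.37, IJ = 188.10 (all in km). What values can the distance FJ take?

60.60 ≤ FJ ≤ 892.62 km

The maximum is all hops collinear in one direction: 150.54 + 476.61 + 77.37 + 188.10 = 892.62.
The longest hop is 476.61; the others sum to 416.01. Folding the others back against it leaves at least 476.61 − 416.01 = 60.60.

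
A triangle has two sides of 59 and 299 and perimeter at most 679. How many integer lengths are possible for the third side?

81

Triangle inequality: 240 < x < 358. Perimeter ≤ 679 gives x ≤ 679 − 59 − 299 = 321.
So 240 < x ≤ 321; integers 241 through 321: 81 values.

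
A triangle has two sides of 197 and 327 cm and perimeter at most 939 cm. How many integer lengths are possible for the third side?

Triangle inequality: 130 < x < 524. Perimeter ≤ 939 gives x ≤ 939 − 197 − 327 = 415.
So 130 < x ≤ 415; integers 131 through 415: 285 values.

285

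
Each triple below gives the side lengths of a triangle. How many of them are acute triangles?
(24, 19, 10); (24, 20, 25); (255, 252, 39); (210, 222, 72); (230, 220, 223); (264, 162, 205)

(24,19,10): 10²+19² = 461 < 576 = 24² → obtuse
(24,20,25): 20²+24² = 976 > 625 = 25² → acute
(255,252,39): 39²+252² = 65025 = 255² → right
(210,222,72): 72²+210² = 49284 = 222² → right
(230,220,223): 220²+223² = 98129 > 52900 = 230² → acute
(264,162,205): 162²+205² = 68269 < 69696 = 264² → obtuse
2 of the 6 are acute.

2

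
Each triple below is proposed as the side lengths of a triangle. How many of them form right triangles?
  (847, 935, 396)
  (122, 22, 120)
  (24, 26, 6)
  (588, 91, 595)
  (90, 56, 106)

(847,935,396): 396²+847² = 874225 = 935² → right
(122,22,120): 22²+120² = 14884 = 122² → right
(24,26,6): 6²+24² = 612 < 676 = 26² → obtuse
(588,91,595): 91²+588² = 354025 = 595² → right
(90,56,106): 56²+90² = 11236 = 106² → right
4 of the 5 are right.

4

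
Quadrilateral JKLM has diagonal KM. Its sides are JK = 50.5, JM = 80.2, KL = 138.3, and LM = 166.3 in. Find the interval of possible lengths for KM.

From triangle JKM: |50.5 − 80.2| < KM < 50.5 + 80.2, i.e. 29.7 < KM < 130.7.
From triangle LKM: 28.0 < KM < 304.6.
Both must hold, so KM lies in the intersection.

29.7 < KM < 130.7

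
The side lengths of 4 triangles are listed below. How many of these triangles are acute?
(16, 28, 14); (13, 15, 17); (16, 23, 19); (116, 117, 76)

3

(16,28,14): 14²+16² = 452 < 784 = 28² → obtuse
(13,15,17): 13²+15² = 394 > 289 = 17² → acute
(16,23,19): 16²+19² = 617 > 529 = 23² → acute
(116,117,76): 76²+116² = 19232 > 13689 = 117² → acute
3 of the 4 are acute.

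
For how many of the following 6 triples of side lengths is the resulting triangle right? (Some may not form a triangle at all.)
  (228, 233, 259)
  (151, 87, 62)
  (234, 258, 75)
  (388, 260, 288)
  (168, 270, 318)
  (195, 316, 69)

2

(228,233,259): 228²+233² = 106273 > 67081 = 259² → acute
(151,87,62): 62+87 ≤ 151, not a triangle
(234,258,75): 75²+234² = 60381 < 66564 = 258² → obtuse
(388,260,288): 260²+288² = 150544 = 388² → right
(168,270,318): 168²+270² = 101124 = 318² → right
(195,316,69): 69+195 ≤ 316, not a triangle
2 of the 6 are right.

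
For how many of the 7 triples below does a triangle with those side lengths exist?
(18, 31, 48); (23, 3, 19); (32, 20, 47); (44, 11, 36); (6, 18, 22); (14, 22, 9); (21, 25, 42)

6

(18,31,48): 18+31 > 48 → valid
(3,19,23): 3+19 ≤ 23 → not valid
(20,32,47): 20+32 > 47 → valid
(11,36,44): 11+36 > 44 → valid
(6,18,22): 6+18 > 22 → valid
(9,14,22): 9+14 > 22 → valid
(21,25,42): 21+25 > 42 → valid
6 of the 7 triples form a triangle.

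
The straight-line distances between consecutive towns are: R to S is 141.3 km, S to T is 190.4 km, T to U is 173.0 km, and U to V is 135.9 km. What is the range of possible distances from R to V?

0 ≤ RV ≤ 640.6 km

The maximum is all hops collinear in one direction: 141.3 + 190.4 + 173.0 + 135.9 = 640.6.
The longest hop is 190.4; the others sum to 450.2. Since 190.4 ≤ 450.2, the path can fold back on itself completely, so the minimum distance is 0.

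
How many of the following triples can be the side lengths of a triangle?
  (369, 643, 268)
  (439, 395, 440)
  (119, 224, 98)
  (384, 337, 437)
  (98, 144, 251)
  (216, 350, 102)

(268,369,643): 268+369 ≤ 643 → not valid
(395,439,440): 395+439 > 440 → valid
(98,119,224): 98+119 ≤ 224 → not valid
(337,384,437): 337+384 > 437 → valid
(98,144,251): 98+144 ≤ 251 → not valid
(102,216,350): 102+216 ≤ 350 → not valid
2 of the 6 triples form a triangle.

2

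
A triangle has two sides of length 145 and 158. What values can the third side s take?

By the triangle inequality, s must be less than 145 + 158 = 303 and greater than |145 − 158| = 13.

13 < s < 303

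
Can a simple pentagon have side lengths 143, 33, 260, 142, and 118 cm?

A pentagon exists iff every side is shorter than the sum of the others — equivalently, the longest side is less than the sum of the rest.
Longest side 260 < 436 (sum of the remaining 4), so yes.

Yes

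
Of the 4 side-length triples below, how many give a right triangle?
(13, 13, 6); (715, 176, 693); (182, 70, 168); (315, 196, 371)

3

(13,13,6): 6²+13² = 205 > 169 = 13² → acute
(715,176,693): 176²+693² = 511225 = 715² → right
(182,70,168): 70²+168² = 33124 = 182² → right
(315,196,371): 196²+315² = 137641 = 371² → right
3 of the 4 are right.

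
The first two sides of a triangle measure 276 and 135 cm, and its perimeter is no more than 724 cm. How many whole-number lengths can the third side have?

Triangle inequality: 141 < x < 411. Perimeter ≤ 724 gives x ≤ 724 − 276 − 135 = 313.
So 141 < x ≤ 313; integers 142 through 313: 172 values.

172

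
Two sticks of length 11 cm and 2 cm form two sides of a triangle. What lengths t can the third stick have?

By the triangle inequality, t must be less than 11 + 2 = 13 and greater than |11 − 2| = 9.

9 < t < 13 (cm)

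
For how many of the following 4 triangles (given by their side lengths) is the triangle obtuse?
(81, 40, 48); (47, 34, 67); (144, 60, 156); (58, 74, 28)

(81,40,48): 40²+48² = 3904 < 6561 = 81² → obtuse
(47,34,67): 34²+47² = 3365 < 4489 = 67² → obtuse
(144,60,156): 60²+144² = 24336 = 156² → right
(58,74,28): 28²+58² = 4148 < 5476 = 74² → obtuse
3 of the 4 are obtuse.

3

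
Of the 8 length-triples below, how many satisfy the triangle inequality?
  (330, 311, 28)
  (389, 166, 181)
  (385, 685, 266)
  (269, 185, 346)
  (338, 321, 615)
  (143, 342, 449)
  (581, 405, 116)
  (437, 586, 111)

(28,311,330): 28+311 > 330 → valid
(166,181,389): 166+181 ≤ 389 → not valid
(266,385,685): 266+385 ≤ 685 → not valid
(185,269,346): 185+269 > 346 → valid
(321,338,615): 321+338 > 615 → valid
(143,342,449): 143+342 > 449 → valid
(116,405,581): 116+405 ≤ 581 → not valid
(111,437,586): 111+437 ≤ 586 → not valid
4 of the 8 triples form a triangle.

4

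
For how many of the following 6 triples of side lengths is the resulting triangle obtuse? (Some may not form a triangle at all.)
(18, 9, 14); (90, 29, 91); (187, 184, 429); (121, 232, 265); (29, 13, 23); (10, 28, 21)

4

(18,9,14): 9²+14² = 277 < 324 = 18² → obtuse
(90,29,91): 29²+90² = 8941 > 8281 = 91² → acute
(187,184,429): 184+187 ≤ 429, not a triangle
(121,232,265): 121²+232² = 68465 < 70225 = 265² → obtuse
(29,13,23): 13²+23² = 698 < 841 = 29² → obtuse
(10,28,21): 10²+21² = 541 < 784 = 28² → obtuse
4 of the 6 are obtuse.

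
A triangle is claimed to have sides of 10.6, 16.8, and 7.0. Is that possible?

Yes

The longest side is 16.8, and the other two sum to 17.6.
Since 17.6 > 16.8, the triangle inequality holds.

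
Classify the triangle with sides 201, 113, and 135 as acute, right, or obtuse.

obtuse

Compare the square of the longest side to the sum of squares of the other two: 113² + 135² = 30994 < 40401 = 201².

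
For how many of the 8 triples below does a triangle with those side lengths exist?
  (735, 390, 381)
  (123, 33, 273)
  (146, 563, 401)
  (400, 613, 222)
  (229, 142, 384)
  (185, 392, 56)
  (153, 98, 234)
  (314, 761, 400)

(381,390,735): 381+390 > 735 → valid
(33,123,273): 33+123 ≤ 273 → not valid
(146,401,563): 146+401 ≤ 563 → not valid
(222,400,613): 222+400 > 613 → valid
(142,229,384): 142+229 ≤ 384 → not valid
(56,185,392): 56+185 ≤ 392 → not valid
(98,153,234): 98+153 > 234 → valid
(314,400,761): 314+400 ≤ 761 → not valid
3 of the 8 triples form a triangle.

3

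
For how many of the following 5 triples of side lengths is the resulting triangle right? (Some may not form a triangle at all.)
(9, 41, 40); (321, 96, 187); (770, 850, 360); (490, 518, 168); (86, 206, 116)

3

(9,41,40): 9²+40² = 1681 = 41² → right
(321,96,187): 96+187 ≤ 321, not a triangle
(770,850,360): 360²+770² = 722500 = 850² → right
(490,518,168): 168²+490² = 268324 = 518² → right
(86,206,116): 86+116 ≤ 206, not a triangle
3 of the 5 are right.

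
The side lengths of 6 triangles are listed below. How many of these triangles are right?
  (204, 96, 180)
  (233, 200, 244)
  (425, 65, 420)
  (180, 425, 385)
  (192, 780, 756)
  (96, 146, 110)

5

(204,96,180): 96²+180² = 41616 = 204² → right
(233,200,244): 200²+233² = 94289 > 59536 = 244² → acute
(425,65,420): 65²+420² = 180625 = 425² → right
(180,425,385): 180²+385² = 180625 = 425² → right
(192,780,756): 192²+756² = 608400 = 780² → right
(96,146,110): 96²+110² = 21316 = 146² → right
5 of the 6 are right.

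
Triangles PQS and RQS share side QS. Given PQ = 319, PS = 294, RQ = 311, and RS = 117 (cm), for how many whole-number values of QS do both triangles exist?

233

From triangle PQS: 25 < QS < 613.
From triangle RQS: 194 < QS < 428.
Intersection: 194 < QS < 428, so integers 195 through 427: 233 values.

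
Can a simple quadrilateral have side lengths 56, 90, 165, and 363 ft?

For a quadrilateral, each side must be shorter than the sum of the others.
Here the longest side is 363, but the remaining 3 sides sum to only 311.

No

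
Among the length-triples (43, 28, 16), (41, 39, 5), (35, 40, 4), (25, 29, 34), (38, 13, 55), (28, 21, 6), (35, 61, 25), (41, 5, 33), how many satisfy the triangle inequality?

(16,28,43): 16+28 > 43 → valid
(5,39,41): 5+39 > 41 → valid
(4,35,40): 4+35 ≤ 40 → not valid
(25,29,34): 25+29 > 34 → valid
(13,38,55): 13+38 ≤ 55 → not valid
(6,21,28): 6+21 ≤ 28 → not valid
(25,35,61): 25+35 ≤ 61 → not valid
(5,33,41): 5+33 ≤ 41 → not valid
3 of the 8 triples form a triangle.

3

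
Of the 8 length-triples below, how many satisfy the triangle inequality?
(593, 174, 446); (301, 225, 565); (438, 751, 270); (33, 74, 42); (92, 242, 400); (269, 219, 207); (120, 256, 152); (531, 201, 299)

(174,446,593): 174+446 > 593 → valid
(225,301,565): 225+301 ≤ 565 → not valid
(270,438,751): 270+438 ≤ 751 → not valid
(33,42,74): 33+42 > 74 → valid
(92,242,400): 92+242 ≤ 400 → not valid
(207,219,269): 207+219 > 269 → valid
(120,152,256): 120+152 > 256 → valid
(201,299,531): 201+299 ≤ 531 → not valid
4 of the 8 triples form a triangle.

4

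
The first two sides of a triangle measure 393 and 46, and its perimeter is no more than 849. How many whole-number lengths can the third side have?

Triangle inequality: 347 < x < 439. Perimeter ≤ 849 gives x ≤ 849 − 393 − 46 = 410.
So 347 < x ≤ 410; integers 348 through 410: 63 values.

63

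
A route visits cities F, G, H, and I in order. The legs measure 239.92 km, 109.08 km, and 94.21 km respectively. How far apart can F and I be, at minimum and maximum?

The maximum is all hops collinear in one direction: 239.92 + 109.08 + 94.21 = 443.21.
The longest hop is 239.92; the others sum to 203.29. Folding the others back against it leaves at least 239.92 − 203.29 = 36.63.

36.63 ≤ FI ≤ 443.21 km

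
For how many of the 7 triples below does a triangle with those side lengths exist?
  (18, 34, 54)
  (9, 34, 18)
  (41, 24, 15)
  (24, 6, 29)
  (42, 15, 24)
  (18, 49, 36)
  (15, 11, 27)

2

(18,34,54): 18+34 ≤ 54 → not valid
(9,18,34): 9+18 ≤ 34 → not valid
(15,24,41): 15+24 ≤ 41 → not valid
(6,24,29): 6+24 > 29 → valid
(15,24,42): 15+24 ≤ 42 → not valid
(18,36,49): 18+36 > 49 → valid
(11,15,27): 11+15 ≤ 27 → not valid
2 of the 7 triples form a triangle.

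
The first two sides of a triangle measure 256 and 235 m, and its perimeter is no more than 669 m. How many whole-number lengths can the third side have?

Triangle inequality: 21 < x < 491. Perimeter ≤ 669 gives x ≤ 669 − 256 − 235 = 178.
So 21 < x ≤ 178; integers 22 through 178: 157 values.

157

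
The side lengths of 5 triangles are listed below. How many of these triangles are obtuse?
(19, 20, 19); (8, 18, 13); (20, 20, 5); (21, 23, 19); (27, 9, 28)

1

(19,20,19): 19²+19² = 722 > 400 = 20² → acute
(8,18,13): 8²+13² = 233 < 324 = 18² → obtuse
(20,20,5): 5²+20² = 425 > 400 = 20² → acute
(21,23,19): 19²+21² = 802 > 529 = 23² → acute
(27,9,28): 9²+27² = 810 > 784 = 28² → acute
1 of the 5 is obtuse.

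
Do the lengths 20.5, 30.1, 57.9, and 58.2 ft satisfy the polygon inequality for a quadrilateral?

A quadrilateral exists iff every side is shorter than the sum of the others — equivalently, the longest side is less than the sum of the rest.
Longest side 58.2 < 108.5 (sum of the remaining 3), so yes.

Yes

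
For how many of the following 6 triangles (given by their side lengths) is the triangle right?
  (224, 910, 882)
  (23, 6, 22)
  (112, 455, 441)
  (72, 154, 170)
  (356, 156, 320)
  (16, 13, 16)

(224,910,882): 224²+882² = 828100 = 910² → right
(23,6,22): 6²+22² = 520 < 529 = 23² → obtuse
(112,455,441): 112²+441² = 207025 = 455² → right
(72,154,170): 72²+154² = 28900 = 170² → right
(356,156,320): 156²+320² = 126736 = 356² → right
(16,13,16): 13²+16² = 425 > 256 = 16² → acute
4 of the 6 are right.

4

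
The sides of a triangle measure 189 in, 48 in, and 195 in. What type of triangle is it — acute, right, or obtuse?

Compare the square of the longest side to the sum of squares of the other two: 48² + 189² = 38025 = 195².

right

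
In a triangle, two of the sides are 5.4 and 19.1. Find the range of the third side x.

13.7 < x < 24.5

By the triangle inequality, x must be less than 5.4 + 19.1 = 24.5 and greater than |5.4 − 19.1| = 13.7.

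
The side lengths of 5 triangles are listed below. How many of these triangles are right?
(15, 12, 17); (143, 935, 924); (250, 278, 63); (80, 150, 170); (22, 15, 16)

(15,12,17): 12²+15² = 369 > 289 = 17² → acute
(143,935,924): 143²+924² = 874225 = 935² → right
(250,278,63): 63²+250² = 66469 < 77284 = 278² → obtuse
(80,150,170): 80²+150² = 28900 = 170² → right
(22,15,16): 15²+16² = 481 < 484 = 22² → obtuse
2 of the 5 are right.

2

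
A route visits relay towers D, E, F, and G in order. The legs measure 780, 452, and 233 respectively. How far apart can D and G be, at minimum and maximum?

The maximum is all hops collinear in one direction: 780 + 452 + 233 = 1465.
The longest hop is 780; the others sum to 685. Folding the others back against it leaves at least 780 − 685 = 95.

95 ≤ DG ≤ 1465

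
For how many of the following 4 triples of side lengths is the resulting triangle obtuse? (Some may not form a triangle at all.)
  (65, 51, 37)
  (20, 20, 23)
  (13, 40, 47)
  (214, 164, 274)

3

(65,51,37): 37²+51² = 3970 < 4225 = 65² → obtuse
(20,20,23): 20²+20² = 800 > 529 = 23² → acute
(13,40,47): 13²+40² = 1769 < 2209 = 47² → obtuse
(214,164,274): 164²+214² = 72692 < 75076 = 274² → obtuse
3 of the 4 are obtuse.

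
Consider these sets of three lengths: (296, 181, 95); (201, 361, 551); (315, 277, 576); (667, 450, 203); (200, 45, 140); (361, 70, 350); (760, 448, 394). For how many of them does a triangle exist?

(95,181,296): 95+181 ≤ 296 → not valid
(201,361,551): 201+361 > 551 → valid
(277,315,576): 277+315 > 576 → valid
(203,450,667): 203+450 ≤ 667 → not valid
(45,140,200): 45+140 ≤ 200 → not valid
(70,350,361): 70+350 > 361 → valid
(394,448,760): 394+448 > 760 → valid
4 of the 7 triples form a triangle.

4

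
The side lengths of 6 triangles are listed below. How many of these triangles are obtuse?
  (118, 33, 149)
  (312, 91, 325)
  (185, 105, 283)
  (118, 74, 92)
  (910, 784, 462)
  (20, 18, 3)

(118,33,149): 33²+118² = 15013 < 22201 = 149² → obtuse
(312,91,325): 91²+312² = 105625 = 325² → right
(185,105,283): 105²+185² = 45250 < 80089 = 283² → obtuse
(118,74,92): 74²+92² = 13940 > 13924 = 118² → acute
(910,784,462): 462²+784² = 828100 = 910² → right
(20,18,3): 3²+18² = 333 < 400 = 20² → obtuse
3 of the 6 are obtuse.

3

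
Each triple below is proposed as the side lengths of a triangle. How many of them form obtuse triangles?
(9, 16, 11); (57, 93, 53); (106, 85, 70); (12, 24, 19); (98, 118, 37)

4

(9,16,11): 9²+11² = 202 < 256 = 16² → obtuse
(57,93,53): 53²+57² = 6058 < 8649 = 93² → obtuse
(106,85,70): 70²+85² = 12125 > 11236 = 106² → acute
(12,24,19): 12²+19² = 505 < 576 = 24² → obtuse
(98,118,37): 37²+98² = 10973 < 13924 = 118² → obtuse
4 of the 5 are obtuse.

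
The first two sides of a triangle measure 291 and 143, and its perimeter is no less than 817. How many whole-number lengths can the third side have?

51

Triangle inequality: 148 < x < 434. Perimeter ≥ 817 gives x ≥ 817 − 291 − 143 = 383.
So 383 ≤ x < 434; integers 383 through 433: 51 values.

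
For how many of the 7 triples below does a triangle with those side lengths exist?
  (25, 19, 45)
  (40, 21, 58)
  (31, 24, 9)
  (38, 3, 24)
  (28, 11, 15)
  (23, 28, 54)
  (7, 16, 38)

(19,25,45): 19+25 ≤ 45 → not valid
(21,40,58): 21+40 > 58 → valid
(9,24,31): 9+24 > 31 → valid
(3,24,38): 3+24 ≤ 38 → not valid
(11,15,28): 11+15 ≤ 28 → not valid
(23,28,54): 23+28 ≤ 54 → not valid
(7,16,38): 7+16 ≤ 38 → not valid
2 of the 7 triples form a triangle.

2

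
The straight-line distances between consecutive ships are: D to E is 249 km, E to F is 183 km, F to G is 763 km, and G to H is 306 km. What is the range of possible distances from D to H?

25 ≤ DH ≤ 1501 km

The maximum is all hops collinear in one direction: 249 + 183 + 763 + 306 = 1501.
The longest hop is 763; the others sum to 738. Folding the others back against it leaves at least 763 − 738 = 25.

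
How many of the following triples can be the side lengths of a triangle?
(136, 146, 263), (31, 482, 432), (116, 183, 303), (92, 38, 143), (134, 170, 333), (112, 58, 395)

(136,146,263): 136+146 > 263 → valid
(31,432,482): 31+432 ≤ 482 → not valid
(116,183,303): 116+183 ≤ 303 → not valid
(38,92,143): 38+92 ≤ 143 → not valid
(134,170,333): 134+170 ≤ 333 → not valid
(58,112,395): 58+112 ≤ 395 → not valid
1 of the 6 triples forms a triangle.

1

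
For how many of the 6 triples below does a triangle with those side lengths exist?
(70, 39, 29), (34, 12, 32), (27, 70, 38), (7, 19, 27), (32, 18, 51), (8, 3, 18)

1

(29,39,70): 29+39 ≤ 70 → not valid
(12,32,34): 12+32 > 34 → valid
(27,38,70): 27+38 ≤ 70 → not valid
(7,19,27): 7+19 ≤ 27 → not valid
(18,32,51): 18+32 ≤ 51 → not valid
(3,8,18): 3+8 ≤ 18 → not valid
1 of the 6 triples forms a triangle.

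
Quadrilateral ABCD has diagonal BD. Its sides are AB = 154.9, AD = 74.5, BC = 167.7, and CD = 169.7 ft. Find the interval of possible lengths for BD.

80.4 < BD < 229.4

From triangle ABD: |154.9 − 74.5| < BD < 154.9 + 74.5, i.e. 80.4 < BD < 229.4.
From triangle CBD: 2.0 < BD < 337.4.
Both must hold, so BD lies in the intersection.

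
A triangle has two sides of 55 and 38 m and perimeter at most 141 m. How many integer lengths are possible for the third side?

Triangle inequality: 17 < x < 93. Perimeter ≤ 141 gives x ≤ 141 − 55 − 38 = 48.
So 17 < x ≤ 48; integers 18 through 48: 31 values.

31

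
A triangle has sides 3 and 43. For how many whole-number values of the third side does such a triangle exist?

5

The third side lies in the open interval (40, 46).
Integers from 41 to 45 inclusive: 45 − 41 + 1 = 5.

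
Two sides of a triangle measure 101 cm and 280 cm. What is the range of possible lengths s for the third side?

By the triangle inequality, s must be less than 101 + 280 = 381 and greater than |101 − 280| = 179.

179 < s < 381 (cm)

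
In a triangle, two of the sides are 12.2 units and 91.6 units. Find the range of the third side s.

79.4 < s < 103.8

By the triangle inequality, s must be less than 12.2 + 91.6 = 103.8 and greater than |12.2 − 91.6| = 79.4.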